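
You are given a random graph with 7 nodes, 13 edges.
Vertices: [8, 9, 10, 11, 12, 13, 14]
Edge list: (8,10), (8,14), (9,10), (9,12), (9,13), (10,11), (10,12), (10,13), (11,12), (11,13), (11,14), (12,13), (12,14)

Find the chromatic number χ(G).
χ(G) = 4

Clique number ω(G) = 4 (lower bound: χ ≥ ω).
The clique on [9, 10, 12, 13] has size 4, forcing χ ≥ 4, and the coloring below uses 4 colors, so χ(G) = 4.
A valid 4-coloring: color 1: [8, 12]; color 2: [10, 14]; color 3: [13]; color 4: [9, 11].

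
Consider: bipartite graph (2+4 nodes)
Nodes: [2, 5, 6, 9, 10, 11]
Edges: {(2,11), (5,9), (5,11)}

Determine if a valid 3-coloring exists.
A valid 3-coloring: color 1: [2, 5, 6, 10]; color 2: [9, 11].
(χ(G) = 2 ≤ 3.)

Yes, G is 3-colorable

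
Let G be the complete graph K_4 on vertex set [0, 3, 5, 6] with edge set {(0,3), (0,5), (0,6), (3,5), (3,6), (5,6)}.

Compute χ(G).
Clique number ω(G) = 4 (lower bound: χ ≥ ω).
The clique on [0, 3, 5, 6] has size 4, forcing χ ≥ 4, and the coloring below uses 4 colors, so χ(G) = 4.
A valid 4-coloring: color 1: [6]; color 2: [0]; color 3: [5]; color 4: [3].

χ(G) = 4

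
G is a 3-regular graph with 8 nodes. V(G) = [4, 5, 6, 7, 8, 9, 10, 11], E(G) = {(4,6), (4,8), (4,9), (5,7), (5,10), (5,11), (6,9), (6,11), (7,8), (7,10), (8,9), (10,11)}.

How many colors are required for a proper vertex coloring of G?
χ(G) = 3

Clique number ω(G) = 3 (lower bound: χ ≥ ω).
The clique on [4, 8, 9] has size 3, forcing χ ≥ 3, and the coloring below uses 3 colors, so χ(G) = 3.
A valid 3-coloring: color 1: [5, 6, 8]; color 2: [4, 7, 11]; color 3: [9, 10].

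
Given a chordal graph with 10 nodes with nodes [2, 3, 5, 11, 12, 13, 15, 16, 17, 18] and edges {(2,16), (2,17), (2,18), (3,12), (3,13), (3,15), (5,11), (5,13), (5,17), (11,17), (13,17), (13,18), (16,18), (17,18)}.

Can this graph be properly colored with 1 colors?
The clique on vertices [2, 16, 18] has size 3 > 1, so it alone needs 3 colors.

No, G is not 1-colorable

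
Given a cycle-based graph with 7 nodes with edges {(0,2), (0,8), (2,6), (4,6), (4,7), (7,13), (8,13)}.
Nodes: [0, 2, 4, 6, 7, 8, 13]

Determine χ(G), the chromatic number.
χ(G) = 3

Clique number ω(G) = 2 (lower bound: χ ≥ ω).
Odd cycle [0, 2, 6, 4, 7, 13, 8] needs 3 colors (χ ≥ 3).
The coloring below uses 3 colors, so χ(G) = 3.
A valid 3-coloring: color 1: [0, 6, 13]; color 2: [2, 4, 8]; color 3: [7].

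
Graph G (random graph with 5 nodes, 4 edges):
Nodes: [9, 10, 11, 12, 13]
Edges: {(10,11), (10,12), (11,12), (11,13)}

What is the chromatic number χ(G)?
Clique number ω(G) = 3 (lower bound: χ ≥ ω).
The clique on [10, 11, 12] has size 3, forcing χ ≥ 3, and the coloring below uses 3 colors, so χ(G) = 3.
A valid 3-coloring: color 1: [9, 11]; color 2: [10, 13]; color 3: [12].

χ(G) = 3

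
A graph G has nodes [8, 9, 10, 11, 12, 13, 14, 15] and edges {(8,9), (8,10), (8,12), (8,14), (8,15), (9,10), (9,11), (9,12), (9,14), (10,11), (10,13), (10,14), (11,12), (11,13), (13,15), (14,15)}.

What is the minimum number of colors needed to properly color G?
Clique number ω(G) = 4 (lower bound: χ ≥ ω).
The clique on [8, 9, 10, 14] has size 4, forcing χ ≥ 4, and the coloring below uses 4 colors, so χ(G) = 4.
A valid 4-coloring: color 1: [9, 13]; color 2: [10, 12, 15]; color 3: [8, 11]; color 4: [14].

χ(G) = 4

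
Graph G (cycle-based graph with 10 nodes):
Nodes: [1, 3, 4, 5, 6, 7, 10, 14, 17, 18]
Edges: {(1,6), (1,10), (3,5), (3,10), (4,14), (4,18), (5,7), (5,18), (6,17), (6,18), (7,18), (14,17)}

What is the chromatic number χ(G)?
χ(G) = 3

Clique number ω(G) = 3 (lower bound: χ ≥ ω).
The clique on [5, 7, 18] has size 3, forcing χ ≥ 3, and the coloring below uses 3 colors, so χ(G) = 3.
A valid 3-coloring: color 1: [1, 3, 17, 18]; color 2: [5, 6, 10, 14]; color 3: [4, 7].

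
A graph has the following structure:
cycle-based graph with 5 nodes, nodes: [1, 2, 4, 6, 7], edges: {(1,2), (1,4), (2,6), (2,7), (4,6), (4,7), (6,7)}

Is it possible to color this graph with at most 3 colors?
Yes, G is 3-colorable

A valid 3-coloring: color 1: [2, 4]; color 2: [1, 6]; color 3: [7].
(χ(G) = 3 ≤ 3.)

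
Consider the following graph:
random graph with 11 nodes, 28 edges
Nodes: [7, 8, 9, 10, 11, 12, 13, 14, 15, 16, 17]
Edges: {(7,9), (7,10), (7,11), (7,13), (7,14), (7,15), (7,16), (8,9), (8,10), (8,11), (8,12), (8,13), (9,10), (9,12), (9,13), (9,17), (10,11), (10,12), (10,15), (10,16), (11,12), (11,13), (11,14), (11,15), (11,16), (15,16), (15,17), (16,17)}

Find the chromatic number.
χ(G) = 5

Clique number ω(G) = 5 (lower bound: χ ≥ ω).
The clique on [7, 10, 11, 15, 16] has size 5, forcing χ ≥ 5, and the coloring below uses 5 colors, so χ(G) = 5.
A valid 5-coloring: color 1: [9, 11]; color 2: [7, 8, 17]; color 3: [10, 13, 14]; color 4: [12, 15]; color 5: [16].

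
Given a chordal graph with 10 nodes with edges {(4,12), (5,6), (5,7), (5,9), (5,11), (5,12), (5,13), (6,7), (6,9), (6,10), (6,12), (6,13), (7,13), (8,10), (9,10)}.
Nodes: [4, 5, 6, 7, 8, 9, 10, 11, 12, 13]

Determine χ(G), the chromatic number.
χ(G) = 4

Clique number ω(G) = 4 (lower bound: χ ≥ ω).
The clique on [5, 6, 7, 13] has size 4, forcing χ ≥ 4, and the coloring below uses 4 colors, so χ(G) = 4.
A valid 4-coloring: color 1: [4, 6, 8, 11]; color 2: [5, 10]; color 3: [9, 12, 13]; color 4: [7].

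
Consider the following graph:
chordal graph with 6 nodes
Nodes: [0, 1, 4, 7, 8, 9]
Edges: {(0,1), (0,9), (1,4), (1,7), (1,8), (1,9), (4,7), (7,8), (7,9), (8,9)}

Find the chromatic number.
Clique number ω(G) = 4 (lower bound: χ ≥ ω).
The clique on [1, 7, 8, 9] has size 4, forcing χ ≥ 4, and the coloring below uses 4 colors, so χ(G) = 4.
A valid 4-coloring: color 1: [1]; color 2: [0, 7]; color 3: [4, 9]; color 4: [8].

χ(G) = 4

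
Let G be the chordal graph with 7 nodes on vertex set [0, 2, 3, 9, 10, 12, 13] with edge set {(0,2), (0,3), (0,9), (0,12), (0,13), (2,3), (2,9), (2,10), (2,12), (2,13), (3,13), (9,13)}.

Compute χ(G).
χ(G) = 4

Clique number ω(G) = 4 (lower bound: χ ≥ ω).
The clique on [0, 2, 9, 13] has size 4, forcing χ ≥ 4, and the coloring below uses 4 colors, so χ(G) = 4.
A valid 4-coloring: color 1: [2]; color 2: [0, 10]; color 3: [12, 13]; color 4: [3, 9].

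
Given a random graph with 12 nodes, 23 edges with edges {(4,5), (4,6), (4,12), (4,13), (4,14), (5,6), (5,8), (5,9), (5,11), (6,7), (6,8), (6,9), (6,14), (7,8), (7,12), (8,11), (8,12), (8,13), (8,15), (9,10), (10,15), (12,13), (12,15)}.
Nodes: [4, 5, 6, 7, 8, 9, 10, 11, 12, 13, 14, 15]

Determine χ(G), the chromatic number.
χ(G) = 3

Clique number ω(G) = 3 (lower bound: χ ≥ ω).
The clique on [4, 12, 13] has size 3, forcing χ ≥ 3, and the coloring below uses 3 colors, so χ(G) = 3.
A valid 3-coloring: color 1: [4, 8, 9]; color 2: [6, 10, 11, 12]; color 3: [5, 7, 13, 14, 15].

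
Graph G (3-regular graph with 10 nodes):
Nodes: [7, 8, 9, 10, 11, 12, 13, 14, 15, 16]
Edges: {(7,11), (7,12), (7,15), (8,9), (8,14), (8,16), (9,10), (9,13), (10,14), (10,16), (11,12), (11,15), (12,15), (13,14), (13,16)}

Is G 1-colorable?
No, G is not 1-colorable

The clique on vertices [7, 11, 12, 15] has size 4 > 1, so it alone needs 4 colors.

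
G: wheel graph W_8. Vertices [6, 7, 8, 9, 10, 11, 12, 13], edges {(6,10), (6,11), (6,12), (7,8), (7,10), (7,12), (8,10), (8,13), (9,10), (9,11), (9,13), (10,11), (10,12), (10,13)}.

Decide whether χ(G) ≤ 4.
A valid 4-coloring: color 1: [10]; color 2: [11, 12, 13]; color 3: [6, 8, 9]; color 4: [7].
(χ(G) = 4 ≤ 4.)

Yes, G is 4-colorable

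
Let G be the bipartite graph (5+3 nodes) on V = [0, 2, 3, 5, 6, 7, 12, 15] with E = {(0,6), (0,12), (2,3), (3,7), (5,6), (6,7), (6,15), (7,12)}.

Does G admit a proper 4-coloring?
Yes, G is 4-colorable

A valid 4-coloring: color 1: [3, 6, 12]; color 2: [0, 2, 5, 7, 15].
(χ(G) = 2 ≤ 4.)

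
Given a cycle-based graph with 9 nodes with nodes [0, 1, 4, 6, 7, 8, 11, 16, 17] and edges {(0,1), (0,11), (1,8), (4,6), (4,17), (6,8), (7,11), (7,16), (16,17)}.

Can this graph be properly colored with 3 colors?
Yes, G is 3-colorable

A valid 3-coloring: color 1: [0, 6, 7, 17]; color 2: [4, 8, 11, 16]; color 3: [1].
(χ(G) = 3 ≤ 3.)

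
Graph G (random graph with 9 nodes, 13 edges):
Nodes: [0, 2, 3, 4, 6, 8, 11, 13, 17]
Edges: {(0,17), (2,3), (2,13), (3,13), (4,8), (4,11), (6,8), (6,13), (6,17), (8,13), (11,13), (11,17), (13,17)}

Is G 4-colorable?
Yes, G is 4-colorable

A valid 4-coloring: color 1: [0, 4, 13]; color 2: [2, 8, 17]; color 3: [3, 6, 11].
(χ(G) = 3 ≤ 4.)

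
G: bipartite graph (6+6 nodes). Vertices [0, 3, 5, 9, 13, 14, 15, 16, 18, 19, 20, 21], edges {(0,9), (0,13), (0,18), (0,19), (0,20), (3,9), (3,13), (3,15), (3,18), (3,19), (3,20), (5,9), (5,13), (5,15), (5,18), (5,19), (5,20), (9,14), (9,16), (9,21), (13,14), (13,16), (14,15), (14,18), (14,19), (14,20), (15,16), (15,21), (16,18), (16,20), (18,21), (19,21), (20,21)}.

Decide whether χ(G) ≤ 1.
Edge (0,9) forces its endpoints to differ, so 1 color is not enough.

No, G is not 1-colorable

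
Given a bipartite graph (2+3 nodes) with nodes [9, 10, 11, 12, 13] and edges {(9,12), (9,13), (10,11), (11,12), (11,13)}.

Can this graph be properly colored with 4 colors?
A valid 4-coloring: color 1: [9, 11]; color 2: [10, 12, 13].
(χ(G) = 2 ≤ 4.)

Yes, G is 4-colorable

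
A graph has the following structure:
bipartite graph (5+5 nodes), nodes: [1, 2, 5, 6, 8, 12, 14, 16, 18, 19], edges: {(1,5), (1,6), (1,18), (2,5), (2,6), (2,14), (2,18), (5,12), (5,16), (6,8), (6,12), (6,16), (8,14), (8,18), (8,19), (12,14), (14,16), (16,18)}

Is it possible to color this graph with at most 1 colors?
Edge (5,16) forces its endpoints to differ, so 1 color is not enough.

No, G is not 1-colorable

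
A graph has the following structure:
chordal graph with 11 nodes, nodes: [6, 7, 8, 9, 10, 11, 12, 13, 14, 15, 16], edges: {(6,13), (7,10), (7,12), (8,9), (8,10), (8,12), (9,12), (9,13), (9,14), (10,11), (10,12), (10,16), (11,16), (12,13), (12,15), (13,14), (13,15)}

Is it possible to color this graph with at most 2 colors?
The clique on vertices [10, 11, 16] has size 3 > 2, so it alone needs 3 colors.

No, G is not 2-colorable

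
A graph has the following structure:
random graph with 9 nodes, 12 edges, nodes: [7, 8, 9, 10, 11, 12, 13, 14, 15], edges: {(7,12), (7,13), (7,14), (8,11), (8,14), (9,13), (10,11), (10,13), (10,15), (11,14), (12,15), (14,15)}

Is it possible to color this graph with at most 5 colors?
Yes, G is 5-colorable

A valid 5-coloring: color 1: [9, 10, 12, 14]; color 2: [7, 8, 15]; color 3: [11, 13].
(χ(G) = 3 ≤ 5.)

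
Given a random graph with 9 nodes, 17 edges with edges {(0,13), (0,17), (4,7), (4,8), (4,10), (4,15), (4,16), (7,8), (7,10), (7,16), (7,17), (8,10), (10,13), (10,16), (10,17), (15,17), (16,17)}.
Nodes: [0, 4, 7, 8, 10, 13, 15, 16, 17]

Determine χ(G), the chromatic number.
χ(G) = 4

Clique number ω(G) = 4 (lower bound: χ ≥ ω).
The clique on [4, 7, 8, 10] has size 4, forcing χ ≥ 4, and the coloring below uses 4 colors, so χ(G) = 4.
A valid 4-coloring: color 1: [0, 10, 15]; color 2: [7, 13]; color 3: [4, 17]; color 4: [8, 16].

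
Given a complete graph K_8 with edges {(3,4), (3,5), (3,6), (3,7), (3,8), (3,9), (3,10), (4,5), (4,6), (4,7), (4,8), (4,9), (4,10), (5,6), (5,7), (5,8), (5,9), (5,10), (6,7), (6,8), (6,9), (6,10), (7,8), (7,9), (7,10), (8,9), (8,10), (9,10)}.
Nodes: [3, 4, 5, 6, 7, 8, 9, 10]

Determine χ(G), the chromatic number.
χ(G) = 8

Clique number ω(G) = 8 (lower bound: χ ≥ ω).
The clique on [3, 4, 5, 6, 7, 8, 9, 10] has size 8, forcing χ ≥ 8, and the coloring below uses 8 colors, so χ(G) = 8.
A valid 8-coloring: color 1: [4]; color 2: [7]; color 3: [9]; color 4: [3]; color 5: [10]; color 6: [8]; color 7: [6]; color 8: [5].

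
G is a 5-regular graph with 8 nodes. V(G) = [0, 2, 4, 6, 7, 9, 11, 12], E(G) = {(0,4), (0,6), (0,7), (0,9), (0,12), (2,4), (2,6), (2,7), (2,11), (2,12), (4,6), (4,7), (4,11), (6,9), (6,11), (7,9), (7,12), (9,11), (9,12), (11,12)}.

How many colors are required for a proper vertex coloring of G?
Clique number ω(G) = 4 (lower bound: χ ≥ ω).
The clique on [0, 7, 9, 12] has size 4, forcing χ ≥ 4, and the coloring below uses 4 colors, so χ(G) = 4.
A valid 4-coloring: color 1: [6, 12]; color 2: [0, 2]; color 3: [4, 9]; color 4: [7, 11].

χ(G) = 4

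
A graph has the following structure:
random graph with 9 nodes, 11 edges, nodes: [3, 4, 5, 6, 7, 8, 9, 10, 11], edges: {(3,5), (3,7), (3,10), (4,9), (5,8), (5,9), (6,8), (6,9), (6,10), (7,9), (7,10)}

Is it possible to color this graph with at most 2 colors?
No, G is not 2-colorable

The clique on vertices [3, 7, 10] has size 3 > 2, so it alone needs 3 colors.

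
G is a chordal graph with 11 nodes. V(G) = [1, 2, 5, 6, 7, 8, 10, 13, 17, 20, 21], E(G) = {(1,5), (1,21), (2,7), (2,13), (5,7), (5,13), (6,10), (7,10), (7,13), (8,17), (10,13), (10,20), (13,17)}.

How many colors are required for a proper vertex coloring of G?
χ(G) = 3

Clique number ω(G) = 3 (lower bound: χ ≥ ω).
The clique on [2, 7, 13] has size 3, forcing χ ≥ 3, and the coloring below uses 3 colors, so χ(G) = 3.
A valid 3-coloring: color 1: [1, 6, 8, 13, 20]; color 2: [2, 5, 10, 17, 21]; color 3: [7].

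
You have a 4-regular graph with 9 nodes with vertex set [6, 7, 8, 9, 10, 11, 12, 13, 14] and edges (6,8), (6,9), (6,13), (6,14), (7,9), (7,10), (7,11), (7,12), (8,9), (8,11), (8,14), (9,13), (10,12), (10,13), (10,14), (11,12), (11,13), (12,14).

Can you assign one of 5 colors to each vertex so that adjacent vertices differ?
Yes, G is 5-colorable

A valid 5-coloring: color 1: [9, 10, 11]; color 2: [7, 13, 14]; color 3: [8, 12]; color 4: [6].
(χ(G) = 4 ≤ 5.)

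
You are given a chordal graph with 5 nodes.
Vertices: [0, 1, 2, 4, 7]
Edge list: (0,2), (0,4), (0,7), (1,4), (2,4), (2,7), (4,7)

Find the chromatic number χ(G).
χ(G) = 4

Clique number ω(G) = 4 (lower bound: χ ≥ ω).
The clique on [0, 2, 4, 7] has size 4, forcing χ ≥ 4, and the coloring below uses 4 colors, so χ(G) = 4.
A valid 4-coloring: color 1: [4]; color 2: [0, 1]; color 3: [7]; color 4: [2].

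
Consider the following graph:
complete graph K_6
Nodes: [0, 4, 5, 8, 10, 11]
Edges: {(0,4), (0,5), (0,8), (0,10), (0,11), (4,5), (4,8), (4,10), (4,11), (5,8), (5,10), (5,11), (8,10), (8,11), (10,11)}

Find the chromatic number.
Clique number ω(G) = 6 (lower bound: χ ≥ ω).
The clique on [0, 4, 5, 8, 10, 11] has size 6, forcing χ ≥ 6, and the coloring below uses 6 colors, so χ(G) = 6.
A valid 6-coloring: color 1: [0]; color 2: [5]; color 3: [8]; color 4: [10]; color 5: [4]; color 6: [11].

χ(G) = 6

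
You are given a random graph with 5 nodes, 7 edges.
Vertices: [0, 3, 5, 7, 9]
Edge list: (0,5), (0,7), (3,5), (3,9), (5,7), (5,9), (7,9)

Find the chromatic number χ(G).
Clique number ω(G) = 3 (lower bound: χ ≥ ω).
The clique on [0, 5, 7] has size 3, forcing χ ≥ 3, and the coloring below uses 3 colors, so χ(G) = 3.
A valid 3-coloring: color 1: [5]; color 2: [3, 7]; color 3: [0, 9].

χ(G) = 3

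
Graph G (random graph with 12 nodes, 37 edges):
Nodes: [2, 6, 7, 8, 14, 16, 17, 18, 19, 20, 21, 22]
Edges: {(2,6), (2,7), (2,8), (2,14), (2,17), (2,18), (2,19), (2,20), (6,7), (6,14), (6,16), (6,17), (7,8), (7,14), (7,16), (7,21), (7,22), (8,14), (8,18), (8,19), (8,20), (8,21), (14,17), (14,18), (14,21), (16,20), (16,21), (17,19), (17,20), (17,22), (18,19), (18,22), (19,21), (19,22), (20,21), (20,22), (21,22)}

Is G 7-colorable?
Yes, G is 7-colorable

A valid 7-coloring: color 1: [2, 21]; color 2: [7, 17, 18]; color 3: [14, 16, 19]; color 4: [6, 8, 22]; color 5: [20].
(χ(G) = 5 ≤ 7.)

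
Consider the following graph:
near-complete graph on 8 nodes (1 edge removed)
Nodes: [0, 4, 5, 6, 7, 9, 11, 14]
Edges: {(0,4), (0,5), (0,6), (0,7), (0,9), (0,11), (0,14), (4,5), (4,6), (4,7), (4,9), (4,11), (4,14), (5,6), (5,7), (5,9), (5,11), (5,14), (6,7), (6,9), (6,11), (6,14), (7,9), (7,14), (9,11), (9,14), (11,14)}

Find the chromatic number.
χ(G) = 7

Clique number ω(G) = 7 (lower bound: χ ≥ ω).
The clique on [0, 4, 5, 6, 9, 11, 14] has size 7, forcing χ ≥ 7, and the coloring below uses 7 colors, so χ(G) = 7.
A valid 7-coloring: color 1: [14]; color 2: [0]; color 3: [9]; color 4: [4]; color 5: [5]; color 6: [6]; color 7: [7, 11].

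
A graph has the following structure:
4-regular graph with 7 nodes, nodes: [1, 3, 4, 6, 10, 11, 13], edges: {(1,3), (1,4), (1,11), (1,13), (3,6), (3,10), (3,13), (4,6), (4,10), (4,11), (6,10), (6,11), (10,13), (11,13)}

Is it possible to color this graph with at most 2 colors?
The clique on vertices [1, 4, 11] has size 3 > 2, so it alone needs 3 colors.

No, G is not 2-colorable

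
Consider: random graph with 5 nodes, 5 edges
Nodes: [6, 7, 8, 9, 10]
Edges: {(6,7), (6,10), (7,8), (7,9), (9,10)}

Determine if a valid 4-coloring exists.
Yes, G is 4-colorable

A valid 4-coloring: color 1: [7, 10]; color 2: [6, 8, 9].
(χ(G) = 2 ≤ 4.)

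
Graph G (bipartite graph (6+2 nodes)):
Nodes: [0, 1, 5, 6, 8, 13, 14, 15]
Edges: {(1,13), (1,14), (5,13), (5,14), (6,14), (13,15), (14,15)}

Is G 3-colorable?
Yes, G is 3-colorable

A valid 3-coloring: color 1: [0, 8, 13, 14]; color 2: [1, 5, 6, 15].
(χ(G) = 2 ≤ 3.)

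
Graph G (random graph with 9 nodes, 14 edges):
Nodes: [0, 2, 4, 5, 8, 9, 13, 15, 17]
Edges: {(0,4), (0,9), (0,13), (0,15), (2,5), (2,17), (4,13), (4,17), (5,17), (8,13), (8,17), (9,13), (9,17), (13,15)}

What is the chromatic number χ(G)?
Clique number ω(G) = 3 (lower bound: χ ≥ ω).
The clique on [2, 5, 17] has size 3, forcing χ ≥ 3, and the coloring below uses 3 colors, so χ(G) = 3.
A valid 3-coloring: color 1: [13, 17]; color 2: [0, 2, 8]; color 3: [4, 5, 9, 15].

χ(G) = 3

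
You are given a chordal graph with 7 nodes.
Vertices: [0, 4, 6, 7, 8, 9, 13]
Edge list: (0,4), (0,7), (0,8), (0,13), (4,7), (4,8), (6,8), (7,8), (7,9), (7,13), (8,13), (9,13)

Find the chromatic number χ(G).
χ(G) = 4

Clique number ω(G) = 4 (lower bound: χ ≥ ω).
The clique on [0, 4, 7, 8] has size 4, forcing χ ≥ 4, and the coloring below uses 4 colors, so χ(G) = 4.
A valid 4-coloring: color 1: [6, 7]; color 2: [8, 9]; color 3: [0]; color 4: [4, 13].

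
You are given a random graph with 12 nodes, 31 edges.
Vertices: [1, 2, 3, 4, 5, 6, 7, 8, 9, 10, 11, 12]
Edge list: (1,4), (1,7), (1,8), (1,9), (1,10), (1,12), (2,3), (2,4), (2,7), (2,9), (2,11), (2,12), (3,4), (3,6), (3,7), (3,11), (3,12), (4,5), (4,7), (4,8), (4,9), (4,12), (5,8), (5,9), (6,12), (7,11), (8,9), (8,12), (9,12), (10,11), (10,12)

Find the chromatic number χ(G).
χ(G) = 5

Clique number ω(G) = 5 (lower bound: χ ≥ ω).
The clique on [1, 4, 8, 9, 12] has size 5, forcing χ ≥ 5, and the coloring below uses 5 colors, so χ(G) = 5.
A valid 5-coloring: color 1: [4, 6, 11]; color 2: [5, 7, 12]; color 3: [1, 2]; color 4: [3, 9, 10]; color 5: [8].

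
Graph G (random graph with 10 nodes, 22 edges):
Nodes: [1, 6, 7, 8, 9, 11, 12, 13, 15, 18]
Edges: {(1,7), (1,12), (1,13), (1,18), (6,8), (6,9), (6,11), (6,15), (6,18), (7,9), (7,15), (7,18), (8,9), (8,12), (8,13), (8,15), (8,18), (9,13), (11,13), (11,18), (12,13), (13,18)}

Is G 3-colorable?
Yes, G is 3-colorable

A valid 3-coloring: color 1: [9, 12, 15, 18]; color 2: [6, 7, 13]; color 3: [1, 8, 11].
(χ(G) = 3 ≤ 3.)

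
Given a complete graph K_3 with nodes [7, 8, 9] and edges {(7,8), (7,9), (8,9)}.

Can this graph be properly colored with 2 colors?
No, G is not 2-colorable

The clique on vertices [7, 8, 9] has size 3 > 2, so it alone needs 3 colors.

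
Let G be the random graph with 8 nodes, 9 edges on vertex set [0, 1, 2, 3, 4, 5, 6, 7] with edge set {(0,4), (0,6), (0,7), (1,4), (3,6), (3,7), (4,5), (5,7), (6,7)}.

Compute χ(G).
χ(G) = 3

Clique number ω(G) = 3 (lower bound: χ ≥ ω).
The clique on [0, 6, 7] has size 3, forcing χ ≥ 3, and the coloring below uses 3 colors, so χ(G) = 3.
A valid 3-coloring: color 1: [2, 4, 7]; color 2: [1, 5, 6]; color 3: [0, 3].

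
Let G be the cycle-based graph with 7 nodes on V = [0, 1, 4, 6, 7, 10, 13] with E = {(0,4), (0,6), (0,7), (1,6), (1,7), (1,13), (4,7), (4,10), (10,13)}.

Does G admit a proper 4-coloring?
Yes, G is 4-colorable

A valid 4-coloring: color 1: [1, 4]; color 2: [6, 7, 13]; color 3: [0, 10].
(χ(G) = 3 ≤ 4.)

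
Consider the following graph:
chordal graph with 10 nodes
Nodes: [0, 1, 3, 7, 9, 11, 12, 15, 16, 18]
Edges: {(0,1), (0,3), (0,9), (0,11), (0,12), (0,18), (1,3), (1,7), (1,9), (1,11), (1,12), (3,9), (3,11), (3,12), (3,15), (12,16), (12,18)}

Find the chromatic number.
Clique number ω(G) = 4 (lower bound: χ ≥ ω).
The clique on [0, 1, 3, 9] has size 4, forcing χ ≥ 4, and the coloring below uses 4 colors, so χ(G) = 4.
A valid 4-coloring: color 1: [3, 7, 16, 18]; color 2: [1, 15]; color 3: [0]; color 4: [9, 11, 12].

χ(G) = 4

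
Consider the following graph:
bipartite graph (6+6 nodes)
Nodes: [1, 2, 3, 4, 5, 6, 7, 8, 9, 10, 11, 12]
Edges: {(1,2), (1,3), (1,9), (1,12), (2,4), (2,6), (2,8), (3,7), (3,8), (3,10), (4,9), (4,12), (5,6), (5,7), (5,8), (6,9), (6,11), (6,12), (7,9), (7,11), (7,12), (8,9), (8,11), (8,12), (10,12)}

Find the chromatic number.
Clique number ω(G) = 2 (lower bound: χ ≥ ω).
The graph is bipartite (no odd cycle), so 2 colors suffice: χ(G) = 2.
A valid 2-coloring: color 1: [2, 3, 5, 9, 11, 12]; color 2: [1, 4, 6, 7, 8, 10].

χ(G) = 2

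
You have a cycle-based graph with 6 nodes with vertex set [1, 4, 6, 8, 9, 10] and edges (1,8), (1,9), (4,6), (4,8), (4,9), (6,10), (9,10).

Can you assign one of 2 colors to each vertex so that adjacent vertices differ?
A valid 2-coloring: color 1: [6, 8, 9]; color 2: [1, 4, 10].
(χ(G) = 2 ≤ 2.)

Yes, G is 2-colorable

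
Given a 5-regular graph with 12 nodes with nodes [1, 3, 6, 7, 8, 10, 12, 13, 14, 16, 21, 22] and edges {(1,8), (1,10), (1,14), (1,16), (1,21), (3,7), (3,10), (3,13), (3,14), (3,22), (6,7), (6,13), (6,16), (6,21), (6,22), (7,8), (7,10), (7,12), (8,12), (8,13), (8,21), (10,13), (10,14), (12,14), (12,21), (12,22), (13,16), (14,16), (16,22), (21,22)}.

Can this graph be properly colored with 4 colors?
Yes, G is 4-colorable

A valid 4-coloring: color 1: [1, 3, 6, 12]; color 2: [8, 10, 22]; color 3: [7, 16, 21]; color 4: [13, 14].
(χ(G) = 4 ≤ 4.)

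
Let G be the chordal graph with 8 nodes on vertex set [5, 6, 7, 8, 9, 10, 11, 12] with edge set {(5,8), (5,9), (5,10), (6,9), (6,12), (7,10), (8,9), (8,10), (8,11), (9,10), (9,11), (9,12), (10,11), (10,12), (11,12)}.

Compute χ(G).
χ(G) = 4

Clique number ω(G) = 4 (lower bound: χ ≥ ω).
The clique on [8, 9, 10, 11] has size 4, forcing χ ≥ 4, and the coloring below uses 4 colors, so χ(G) = 4.
A valid 4-coloring: color 1: [7, 9]; color 2: [6, 10]; color 3: [8, 12]; color 4: [5, 11].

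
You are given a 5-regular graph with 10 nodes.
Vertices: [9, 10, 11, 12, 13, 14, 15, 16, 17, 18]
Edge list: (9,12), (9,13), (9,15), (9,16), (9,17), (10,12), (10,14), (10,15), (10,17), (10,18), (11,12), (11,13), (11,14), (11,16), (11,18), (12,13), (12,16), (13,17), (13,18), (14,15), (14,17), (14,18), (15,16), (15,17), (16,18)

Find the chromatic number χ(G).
Clique number ω(G) = 4 (lower bound: χ ≥ ω).
The clique on [10, 14, 15, 17] has size 4, forcing χ ≥ 4, and the coloring below uses 4 colors, so χ(G) = 4.
A valid 4-coloring: color 1: [12, 17, 18]; color 2: [9, 10, 11]; color 3: [13, 15]; color 4: [14, 16].

χ(G) = 4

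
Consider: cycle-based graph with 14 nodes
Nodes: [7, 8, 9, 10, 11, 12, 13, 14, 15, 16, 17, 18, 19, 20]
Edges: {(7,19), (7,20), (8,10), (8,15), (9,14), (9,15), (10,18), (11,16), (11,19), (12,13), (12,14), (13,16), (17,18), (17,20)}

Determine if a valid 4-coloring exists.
A valid 4-coloring: color 1: [7, 10, 11, 13, 14, 15, 17]; color 2: [8, 9, 12, 16, 18, 19, 20].
(χ(G) = 2 ≤ 4.)

Yes, G is 4-colorable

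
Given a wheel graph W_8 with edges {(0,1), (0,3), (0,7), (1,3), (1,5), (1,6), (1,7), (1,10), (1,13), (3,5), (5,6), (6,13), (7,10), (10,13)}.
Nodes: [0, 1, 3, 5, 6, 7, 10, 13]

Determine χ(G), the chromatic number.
χ(G) = 4

Clique number ω(G) = 3 (lower bound: χ ≥ ω).
Odd cycle [3, 0, 7, 10, 13, 6, 5] needs 3 colors (χ ≥ 3).
Vertex 1 is adjacent to every vertex of [0, 3, 5, 6, 7, 10, 13], which already need 3 colors among themselves, so 1 needs a new color (χ ≥ 4).
The coloring below uses 4 colors, so χ(G) = 4.
A valid 4-coloring: color 1: [1]; color 2: [3, 6, 7]; color 3: [0, 5, 10]; color 4: [13].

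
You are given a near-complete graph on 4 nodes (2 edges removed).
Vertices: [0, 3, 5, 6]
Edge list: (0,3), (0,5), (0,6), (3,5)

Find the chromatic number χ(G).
Clique number ω(G) = 3 (lower bound: χ ≥ ω).
The clique on [0, 3, 5] has size 3, forcing χ ≥ 3, and the coloring below uses 3 colors, so χ(G) = 3.
A valid 3-coloring: color 1: [0]; color 2: [3, 6]; color 3: [5].

χ(G) = 3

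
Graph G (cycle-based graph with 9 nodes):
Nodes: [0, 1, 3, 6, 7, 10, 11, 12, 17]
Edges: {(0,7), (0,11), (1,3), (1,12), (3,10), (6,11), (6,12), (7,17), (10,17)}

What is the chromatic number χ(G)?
χ(G) = 3

Clique number ω(G) = 2 (lower bound: χ ≥ ω).
Odd cycle [12, 1, 3, 10, 17, 7, 0, 11, 6] needs 3 colors (χ ≥ 3).
The coloring below uses 3 colors, so χ(G) = 3.
A valid 3-coloring: color 1: [3, 11, 12, 17]; color 2: [1, 6, 7, 10]; color 3: [0].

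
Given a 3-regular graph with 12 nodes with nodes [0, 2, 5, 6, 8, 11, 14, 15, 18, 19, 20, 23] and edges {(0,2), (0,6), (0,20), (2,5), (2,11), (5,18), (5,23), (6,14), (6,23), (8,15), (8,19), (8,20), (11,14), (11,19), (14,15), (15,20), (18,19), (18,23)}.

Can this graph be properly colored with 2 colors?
The clique on vertices [5, 18, 23] has size 3 > 2, so it alone needs 3 colors.

No, G is not 2-colorable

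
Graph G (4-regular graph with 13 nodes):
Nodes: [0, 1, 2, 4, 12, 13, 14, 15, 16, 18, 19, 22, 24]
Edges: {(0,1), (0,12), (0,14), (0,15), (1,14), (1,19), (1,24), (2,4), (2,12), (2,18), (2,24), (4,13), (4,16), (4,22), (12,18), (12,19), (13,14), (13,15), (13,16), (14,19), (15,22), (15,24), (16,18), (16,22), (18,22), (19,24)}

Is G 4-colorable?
Yes, G is 4-colorable

A valid 4-coloring: color 1: [4, 14, 18, 24]; color 2: [1, 12, 15, 16]; color 3: [0, 2, 13, 19, 22].
(χ(G) = 3 ≤ 4.)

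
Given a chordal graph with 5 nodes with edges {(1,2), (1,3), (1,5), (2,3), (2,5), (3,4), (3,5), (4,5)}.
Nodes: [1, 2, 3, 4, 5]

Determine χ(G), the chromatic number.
Clique number ω(G) = 4 (lower bound: χ ≥ ω).
The clique on [1, 2, 3, 5] has size 4, forcing χ ≥ 4, and the coloring below uses 4 colors, so χ(G) = 4.
A valid 4-coloring: color 1: [5]; color 2: [3]; color 3: [2, 4]; color 4: [1].

χ(G) = 4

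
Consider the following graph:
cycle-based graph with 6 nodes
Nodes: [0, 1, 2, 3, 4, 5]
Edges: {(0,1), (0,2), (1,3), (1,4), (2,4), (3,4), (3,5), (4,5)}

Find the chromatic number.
χ(G) = 3

Clique number ω(G) = 3 (lower bound: χ ≥ ω).
The clique on [1, 3, 4] has size 3, forcing χ ≥ 3, and the coloring below uses 3 colors, so χ(G) = 3.
A valid 3-coloring: color 1: [0, 4]; color 2: [1, 2, 5]; color 3: [3].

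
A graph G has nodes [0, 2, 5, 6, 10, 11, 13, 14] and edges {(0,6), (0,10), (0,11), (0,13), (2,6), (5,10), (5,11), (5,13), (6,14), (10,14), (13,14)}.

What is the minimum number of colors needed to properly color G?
χ(G) = 2

Clique number ω(G) = 2 (lower bound: χ ≥ ω).
The graph is bipartite (no odd cycle), so 2 colors suffice: χ(G) = 2.
A valid 2-coloring: color 1: [0, 2, 5, 14]; color 2: [6, 10, 11, 13].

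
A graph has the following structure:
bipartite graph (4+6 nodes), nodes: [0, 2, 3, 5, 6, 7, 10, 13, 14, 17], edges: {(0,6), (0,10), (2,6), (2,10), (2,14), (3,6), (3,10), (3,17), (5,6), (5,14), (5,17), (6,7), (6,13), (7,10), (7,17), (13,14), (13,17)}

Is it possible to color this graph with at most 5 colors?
A valid 5-coloring: color 1: [6, 10, 14, 17]; color 2: [0, 2, 3, 5, 7, 13].
(χ(G) = 2 ≤ 5.)

Yes, G is 5-colorable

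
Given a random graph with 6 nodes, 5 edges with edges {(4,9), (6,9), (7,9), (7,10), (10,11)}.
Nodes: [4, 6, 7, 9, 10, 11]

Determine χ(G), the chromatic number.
χ(G) = 2

Clique number ω(G) = 2 (lower bound: χ ≥ ω).
The graph is bipartite (no odd cycle), so 2 colors suffice: χ(G) = 2.
A valid 2-coloring: color 1: [9, 10]; color 2: [4, 6, 7, 11].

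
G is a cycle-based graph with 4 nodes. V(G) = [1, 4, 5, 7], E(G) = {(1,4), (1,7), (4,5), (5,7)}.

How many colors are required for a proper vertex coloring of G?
Clique number ω(G) = 2 (lower bound: χ ≥ ω).
The graph is bipartite (no odd cycle), so 2 colors suffice: χ(G) = 2.
A valid 2-coloring: color 1: [4, 7]; color 2: [1, 5].

χ(G) = 2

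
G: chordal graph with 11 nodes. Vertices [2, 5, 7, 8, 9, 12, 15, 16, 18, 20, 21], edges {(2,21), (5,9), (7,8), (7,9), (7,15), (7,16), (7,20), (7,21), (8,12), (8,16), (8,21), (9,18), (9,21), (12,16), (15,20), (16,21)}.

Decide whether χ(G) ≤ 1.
The clique on vertices [7, 8, 16, 21] has size 4 > 1, so it alone needs 4 colors.

No, G is not 1-colorable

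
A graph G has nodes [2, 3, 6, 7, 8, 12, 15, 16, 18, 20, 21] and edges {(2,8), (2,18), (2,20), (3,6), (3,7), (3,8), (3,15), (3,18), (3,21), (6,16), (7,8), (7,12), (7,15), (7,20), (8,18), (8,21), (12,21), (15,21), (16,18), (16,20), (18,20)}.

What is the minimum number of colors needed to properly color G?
χ(G) = 3

Clique number ω(G) = 3 (lower bound: χ ≥ ω).
The clique on [2, 8, 18] has size 3, forcing χ ≥ 3, and the coloring below uses 3 colors, so χ(G) = 3.
A valid 3-coloring: color 1: [2, 3, 12, 16]; color 2: [6, 7, 18, 21]; color 3: [8, 15, 20].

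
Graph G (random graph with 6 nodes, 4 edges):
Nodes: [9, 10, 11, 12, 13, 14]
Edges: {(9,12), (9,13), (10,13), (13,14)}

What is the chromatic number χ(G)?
Clique number ω(G) = 2 (lower bound: χ ≥ ω).
The graph is bipartite (no odd cycle), so 2 colors suffice: χ(G) = 2.
A valid 2-coloring: color 1: [11, 12, 13]; color 2: [9, 10, 14].

χ(G) = 2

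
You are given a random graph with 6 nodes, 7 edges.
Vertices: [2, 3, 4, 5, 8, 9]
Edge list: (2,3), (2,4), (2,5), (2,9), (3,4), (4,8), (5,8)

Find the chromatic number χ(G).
Clique number ω(G) = 3 (lower bound: χ ≥ ω).
The clique on [2, 3, 4] has size 3, forcing χ ≥ 3, and the coloring below uses 3 colors, so χ(G) = 3.
A valid 3-coloring: color 1: [2, 8]; color 2: [4, 5, 9]; color 3: [3].

χ(G) = 3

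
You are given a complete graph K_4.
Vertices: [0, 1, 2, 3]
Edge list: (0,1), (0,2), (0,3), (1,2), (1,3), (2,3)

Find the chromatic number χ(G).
Clique number ω(G) = 4 (lower bound: χ ≥ ω).
The clique on [0, 1, 2, 3] has size 4, forcing χ ≥ 4, and the coloring below uses 4 colors, so χ(G) = 4.
A valid 4-coloring: color 1: [1]; color 2: [3]; color 3: [2]; color 4: [0].

χ(G) = 4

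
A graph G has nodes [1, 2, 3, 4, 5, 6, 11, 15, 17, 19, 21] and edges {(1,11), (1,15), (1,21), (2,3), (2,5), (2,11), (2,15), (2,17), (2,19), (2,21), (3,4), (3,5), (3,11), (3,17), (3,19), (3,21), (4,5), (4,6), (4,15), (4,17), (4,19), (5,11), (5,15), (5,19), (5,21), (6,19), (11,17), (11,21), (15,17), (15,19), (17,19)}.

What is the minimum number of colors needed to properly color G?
χ(G) = 5

Clique number ω(G) = 5 (lower bound: χ ≥ ω).
The clique on [2, 3, 5, 11, 21] has size 5, forcing χ ≥ 5, and the coloring below uses 5 colors, so χ(G) = 5.
A valid 5-coloring: color 1: [1, 5, 6, 17]; color 2: [2, 4]; color 3: [3, 15]; color 4: [11, 19]; color 5: [21].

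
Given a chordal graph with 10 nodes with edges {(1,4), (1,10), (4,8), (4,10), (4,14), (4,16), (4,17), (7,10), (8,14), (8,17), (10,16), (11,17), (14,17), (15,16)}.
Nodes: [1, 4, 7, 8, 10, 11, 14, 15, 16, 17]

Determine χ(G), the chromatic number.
Clique number ω(G) = 4 (lower bound: χ ≥ ω).
The clique on [4, 8, 14, 17] has size 4, forcing χ ≥ 4, and the coloring below uses 4 colors, so χ(G) = 4.
A valid 4-coloring: color 1: [4, 7, 11, 15]; color 2: [10, 17]; color 3: [1, 14, 16]; color 4: [8].

χ(G) = 4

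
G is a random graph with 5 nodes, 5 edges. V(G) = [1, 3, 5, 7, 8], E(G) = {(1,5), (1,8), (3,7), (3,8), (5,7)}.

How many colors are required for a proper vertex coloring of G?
χ(G) = 3

Clique number ω(G) = 2 (lower bound: χ ≥ ω).
Odd cycle [5, 1, 8, 3, 7] needs 3 colors (χ ≥ 3).
The coloring below uses 3 colors, so χ(G) = 3.
A valid 3-coloring: color 1: [3, 5]; color 2: [1, 7]; color 3: [8].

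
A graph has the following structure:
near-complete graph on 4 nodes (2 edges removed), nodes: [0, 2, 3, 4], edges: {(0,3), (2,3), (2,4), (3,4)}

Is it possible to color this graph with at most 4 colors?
A valid 4-coloring: color 1: [3]; color 2: [0, 2]; color 3: [4].
(χ(G) = 3 ≤ 4.)

Yes, G is 4-colorable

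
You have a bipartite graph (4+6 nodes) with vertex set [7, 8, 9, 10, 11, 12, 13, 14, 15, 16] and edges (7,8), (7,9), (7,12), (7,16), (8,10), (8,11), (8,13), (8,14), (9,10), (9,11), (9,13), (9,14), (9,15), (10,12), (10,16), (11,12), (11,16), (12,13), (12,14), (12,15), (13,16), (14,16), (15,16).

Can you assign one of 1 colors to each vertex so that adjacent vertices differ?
Edge (7,8) forces its endpoints to differ, so 1 color is not enough.

No, G is not 1-colorable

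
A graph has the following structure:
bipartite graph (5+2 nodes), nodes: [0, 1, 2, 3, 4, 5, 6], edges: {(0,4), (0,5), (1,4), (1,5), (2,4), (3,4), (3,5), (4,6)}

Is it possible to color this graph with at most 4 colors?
A valid 4-coloring: color 1: [4, 5]; color 2: [0, 1, 2, 3, 6].
(χ(G) = 2 ≤ 4.)

Yes, G is 4-colorable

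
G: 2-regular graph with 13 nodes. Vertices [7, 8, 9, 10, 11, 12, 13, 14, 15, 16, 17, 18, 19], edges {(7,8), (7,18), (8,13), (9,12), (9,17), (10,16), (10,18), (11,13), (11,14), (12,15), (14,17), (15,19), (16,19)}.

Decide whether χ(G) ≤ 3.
Yes, G is 3-colorable

A valid 3-coloring: color 1: [8, 10, 11, 12, 17, 19]; color 2: [9, 13, 14, 15, 16, 18]; color 3: [7].
(χ(G) = 3 ≤ 3.)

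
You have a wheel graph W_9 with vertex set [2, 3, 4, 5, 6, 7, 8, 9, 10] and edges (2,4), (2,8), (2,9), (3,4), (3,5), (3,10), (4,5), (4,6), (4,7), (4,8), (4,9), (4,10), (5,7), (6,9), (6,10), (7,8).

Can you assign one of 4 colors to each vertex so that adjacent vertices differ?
Yes, G is 4-colorable

A valid 4-coloring: color 1: [4]; color 2: [2, 3, 6, 7]; color 3: [5, 8, 9, 10].
(χ(G) = 3 ≤ 4.)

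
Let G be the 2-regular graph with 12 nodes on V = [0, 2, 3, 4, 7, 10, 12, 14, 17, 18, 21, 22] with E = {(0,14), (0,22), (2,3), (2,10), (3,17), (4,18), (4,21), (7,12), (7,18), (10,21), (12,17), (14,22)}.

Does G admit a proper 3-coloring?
Yes, G is 3-colorable

A valid 3-coloring: color 1: [0, 3, 4, 7, 10]; color 2: [2, 12, 18, 21, 22]; color 3: [14, 17].
(χ(G) = 3 ≤ 3.)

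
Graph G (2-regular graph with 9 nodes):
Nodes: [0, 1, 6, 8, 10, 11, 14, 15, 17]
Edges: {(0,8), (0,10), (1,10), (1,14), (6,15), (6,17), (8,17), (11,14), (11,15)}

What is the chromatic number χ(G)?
χ(G) = 3

Clique number ω(G) = 2 (lower bound: χ ≥ ω).
Odd cycle [17, 6, 15, 11, 14, 1, 10, 0, 8] needs 3 colors (χ ≥ 3).
The coloring below uses 3 colors, so χ(G) = 3.
A valid 3-coloring: color 1: [0, 1, 11, 17]; color 2: [6, 8, 10, 14]; color 3: [15].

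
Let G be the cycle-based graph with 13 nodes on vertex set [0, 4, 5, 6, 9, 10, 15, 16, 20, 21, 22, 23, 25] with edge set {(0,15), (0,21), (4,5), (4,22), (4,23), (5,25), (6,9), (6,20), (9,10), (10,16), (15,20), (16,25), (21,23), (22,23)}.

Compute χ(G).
χ(G) = 3

Clique number ω(G) = 3 (lower bound: χ ≥ ω).
The clique on [4, 22, 23] has size 3, forcing χ ≥ 3, and the coloring below uses 3 colors, so χ(G) = 3.
A valid 3-coloring: color 1: [4, 6, 10, 15, 21, 25]; color 2: [0, 5, 9, 16, 20, 23]; color 3: [22].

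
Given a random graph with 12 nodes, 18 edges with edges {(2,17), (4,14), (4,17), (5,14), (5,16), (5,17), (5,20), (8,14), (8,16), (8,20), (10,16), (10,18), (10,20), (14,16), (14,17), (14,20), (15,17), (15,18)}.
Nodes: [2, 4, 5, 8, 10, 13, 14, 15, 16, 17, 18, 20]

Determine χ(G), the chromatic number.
χ(G) = 3

Clique number ω(G) = 3 (lower bound: χ ≥ ω).
The clique on [8, 14, 16] has size 3, forcing χ ≥ 3, and the coloring below uses 3 colors, so χ(G) = 3.
A valid 3-coloring: color 1: [2, 10, 13, 14, 15]; color 2: [16, 17, 18, 20]; color 3: [4, 5, 8].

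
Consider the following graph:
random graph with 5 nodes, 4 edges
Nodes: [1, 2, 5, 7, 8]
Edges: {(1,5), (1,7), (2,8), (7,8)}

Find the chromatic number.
Clique number ω(G) = 2 (lower bound: χ ≥ ω).
The graph is bipartite (no odd cycle), so 2 colors suffice: χ(G) = 2.
A valid 2-coloring: color 1: [2, 5, 7]; color 2: [1, 8].

χ(G) = 2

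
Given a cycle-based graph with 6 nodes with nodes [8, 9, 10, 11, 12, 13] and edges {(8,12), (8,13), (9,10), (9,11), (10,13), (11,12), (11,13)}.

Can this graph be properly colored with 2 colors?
Yes, G is 2-colorable

A valid 2-coloring: color 1: [9, 12, 13]; color 2: [8, 10, 11].
(χ(G) = 2 ≤ 2.)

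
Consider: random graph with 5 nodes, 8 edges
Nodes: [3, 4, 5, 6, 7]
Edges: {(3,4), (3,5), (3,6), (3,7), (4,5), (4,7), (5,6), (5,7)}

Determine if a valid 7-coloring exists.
A valid 7-coloring: color 1: [3]; color 2: [5]; color 3: [4, 6]; color 4: [7].
(χ(G) = 4 ≤ 7.)

Yes, G is 7-colorable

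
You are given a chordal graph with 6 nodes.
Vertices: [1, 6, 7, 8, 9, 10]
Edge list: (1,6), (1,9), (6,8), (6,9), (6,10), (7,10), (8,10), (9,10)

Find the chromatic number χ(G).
χ(G) = 3

Clique number ω(G) = 3 (lower bound: χ ≥ ω).
The clique on [1, 6, 9] has size 3, forcing χ ≥ 3, and the coloring below uses 3 colors, so χ(G) = 3.
A valid 3-coloring: color 1: [6, 7]; color 2: [1, 10]; color 3: [8, 9].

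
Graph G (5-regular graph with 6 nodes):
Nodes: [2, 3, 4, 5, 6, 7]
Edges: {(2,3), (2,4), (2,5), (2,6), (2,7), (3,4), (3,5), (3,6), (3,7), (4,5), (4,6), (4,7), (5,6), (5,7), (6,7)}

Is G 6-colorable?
A valid 6-coloring: color 1: [7]; color 2: [2]; color 3: [5]; color 4: [6]; color 5: [3]; color 6: [4].
(χ(G) = 6 ≤ 6.)

Yes, G is 6-colorable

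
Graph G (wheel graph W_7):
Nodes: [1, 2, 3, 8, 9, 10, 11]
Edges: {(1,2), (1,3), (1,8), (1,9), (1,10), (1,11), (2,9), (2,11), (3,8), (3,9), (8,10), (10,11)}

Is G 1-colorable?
No, G is not 1-colorable

The clique on vertices [1, 8, 10] has size 3 > 1, so it alone needs 3 colors.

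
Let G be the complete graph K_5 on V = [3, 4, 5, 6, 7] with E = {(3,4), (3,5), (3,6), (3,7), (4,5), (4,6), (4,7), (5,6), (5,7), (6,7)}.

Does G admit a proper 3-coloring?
No, G is not 3-colorable

The clique on vertices [3, 4, 5, 6, 7] has size 5 > 3, so it alone needs 5 colors.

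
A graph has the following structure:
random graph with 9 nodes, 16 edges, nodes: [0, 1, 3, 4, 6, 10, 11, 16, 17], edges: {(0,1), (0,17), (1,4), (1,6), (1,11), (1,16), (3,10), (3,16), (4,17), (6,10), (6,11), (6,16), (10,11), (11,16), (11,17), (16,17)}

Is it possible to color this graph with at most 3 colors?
No, G is not 3-colorable

The clique on vertices [1, 6, 11, 16] has size 4 > 3, so it alone needs 4 colors.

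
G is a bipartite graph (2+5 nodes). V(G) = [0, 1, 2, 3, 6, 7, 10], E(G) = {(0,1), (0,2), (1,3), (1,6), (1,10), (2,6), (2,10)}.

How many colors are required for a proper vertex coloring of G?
χ(G) = 2

Clique number ω(G) = 2 (lower bound: χ ≥ ω).
The graph is bipartite (no odd cycle), so 2 colors suffice: χ(G) = 2.
A valid 2-coloring: color 1: [1, 2, 7]; color 2: [0, 3, 6, 10].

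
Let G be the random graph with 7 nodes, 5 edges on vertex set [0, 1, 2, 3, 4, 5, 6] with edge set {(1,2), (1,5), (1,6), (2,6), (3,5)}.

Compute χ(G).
Clique number ω(G) = 3 (lower bound: χ ≥ ω).
The clique on [1, 2, 6] has size 3, forcing χ ≥ 3, and the coloring below uses 3 colors, so χ(G) = 3.
A valid 3-coloring: color 1: [0, 1, 3, 4]; color 2: [5, 6]; color 3: [2].

χ(G) = 3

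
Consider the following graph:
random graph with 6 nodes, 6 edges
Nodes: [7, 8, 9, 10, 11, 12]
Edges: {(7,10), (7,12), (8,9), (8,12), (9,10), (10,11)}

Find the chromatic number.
χ(G) = 3

Clique number ω(G) = 2 (lower bound: χ ≥ ω).
Odd cycle [9, 8, 12, 7, 10] needs 3 colors (χ ≥ 3).
The coloring below uses 3 colors, so χ(G) = 3.
A valid 3-coloring: color 1: [8, 10]; color 2: [7, 9, 11]; color 3: [12].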